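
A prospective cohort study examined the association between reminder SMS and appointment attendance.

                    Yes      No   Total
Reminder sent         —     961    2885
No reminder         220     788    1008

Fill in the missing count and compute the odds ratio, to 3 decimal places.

The missing cell is in the exposed row: 2885 − 961 = 1924.
So a = 1924, b = 961, c = 220, d = 788.
OR = (a·d)/(b·c) = (1924 × 788) / (961 × 220) = 1516112 / 211420 = 7.17109

7.171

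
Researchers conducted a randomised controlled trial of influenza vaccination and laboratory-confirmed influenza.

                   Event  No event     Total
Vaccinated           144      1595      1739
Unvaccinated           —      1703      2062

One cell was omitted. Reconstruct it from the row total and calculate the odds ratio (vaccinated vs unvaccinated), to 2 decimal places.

0.43

The missing cell is in the unexposed row: 2062 − 1703 = 359.
So a = 144, b = 1595, c = 359, d = 1703.
OR = (a·d)/(b·c) = (144 × 1703) / (1595 × 359) = 245232 / 572605 = 0.42827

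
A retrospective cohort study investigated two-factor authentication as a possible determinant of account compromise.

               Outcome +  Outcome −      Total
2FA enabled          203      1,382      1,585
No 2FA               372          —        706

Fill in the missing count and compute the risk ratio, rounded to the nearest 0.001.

0.243

The missing cell is in the unexposed row: 706 − 372 = 334.
So a = 203, b = 1382, c = 372, d = 334.
RR = [a/(a+b)] / [c/(c+d)] = (203/1585) / (372/706) = 0.12808/0.52691 = 0.24307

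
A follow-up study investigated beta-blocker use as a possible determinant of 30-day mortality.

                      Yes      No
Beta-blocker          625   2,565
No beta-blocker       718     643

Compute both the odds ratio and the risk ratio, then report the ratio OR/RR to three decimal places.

Cells: a = 625, b = 2565, c = 718, d = 643.
OR = (625·643)/(2565·718) = 401875/1841670 = 0.21821
Risk in exposed = 625/3190 = 0.19592; risk in unexposed = 718/1361 = 0.52755; RR = 0.37138
OR/RR = 0.21821 / 0.37138 = 0.58757
The outcome is not rare, so the OR lies further from 1 than the RR.

0.588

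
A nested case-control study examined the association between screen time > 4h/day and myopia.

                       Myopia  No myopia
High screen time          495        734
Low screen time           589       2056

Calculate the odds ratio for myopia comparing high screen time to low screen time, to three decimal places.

Cells: a = 495, b = 734, c = 589, d = 2056.
OR = (a·d)/(b·c) = (495 × 2056) / (734 × 589) = 1017720 / 432326 = 2.35406
The odds of myopia are about 2.35 times as high in the high screen time group.

2.354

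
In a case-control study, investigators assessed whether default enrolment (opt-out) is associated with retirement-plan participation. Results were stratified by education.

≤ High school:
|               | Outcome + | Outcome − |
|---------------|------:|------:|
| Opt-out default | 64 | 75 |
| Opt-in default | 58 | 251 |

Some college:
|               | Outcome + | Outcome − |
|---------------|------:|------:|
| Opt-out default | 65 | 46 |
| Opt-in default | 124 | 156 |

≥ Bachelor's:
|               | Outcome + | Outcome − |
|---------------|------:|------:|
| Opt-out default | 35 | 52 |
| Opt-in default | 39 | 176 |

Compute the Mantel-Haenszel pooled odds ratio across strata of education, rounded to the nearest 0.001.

2.650

OR_MH = Σ(aᵢdᵢ/nᵢ) / Σ(bᵢcᵢ/nᵢ), where nᵢ is the stratum total.
Stratum 1 (≤ High school): n = 448; a·d/n = 64·251/448 = 35.8571; b·c/n = 75·58/448 = 9.7098
Stratum 2 (Some college): n = 391; a·d/n = 65·156/391 = 25.9335; b·c/n = 46·124/391 = 14.5882
Stratum 3 (≥ Bachelor's): n = 302; a·d/n = 35·176/302 = 20.3974; b·c/n = 52·39/302 = 6.7152
OR_MH = (35.8571 + 25.9335 + 20.3974) / (9.7098 + 14.5882 + 6.7152) = 82.1880 / 31.0133 = 2.65009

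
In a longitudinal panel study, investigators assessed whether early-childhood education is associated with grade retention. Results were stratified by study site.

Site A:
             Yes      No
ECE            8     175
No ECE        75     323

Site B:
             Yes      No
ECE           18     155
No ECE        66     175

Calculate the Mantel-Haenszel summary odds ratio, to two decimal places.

OR_MH = Σ(aᵢdᵢ/nᵢ) / Σ(bᵢcᵢ/nᵢ), where nᵢ is the stratum total.
Stratum 1 (Site A): n = 581; a·d/n = 8·323/581 = 4.4475; b·c/n = 175·75/581 = 22.5904
Stratum 2 (Site B): n = 414; a·d/n = 18·175/414 = 7.6087; b·c/n = 155·66/414 = 24.7101
OR_MH = (4.4475 + 7.6087) / (22.5904 + 24.7101) = 12.0562 / 47.3005 = 0.25489

0.25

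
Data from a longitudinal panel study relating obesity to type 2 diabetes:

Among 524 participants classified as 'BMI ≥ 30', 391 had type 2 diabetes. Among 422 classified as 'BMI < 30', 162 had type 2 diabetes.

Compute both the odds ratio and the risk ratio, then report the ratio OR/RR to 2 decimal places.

2.43

From the description: a = 391, b = 133, c = 162, d = 260.
OR = (391·260)/(133·162) = 101660/21546 = 4.71828
Risk in exposed = 391/524 = 0.74618; risk in unexposed = 162/422 = 0.38389; RR = 1.94376
OR/RR = 4.71828 / 1.94376 = 2.42740
The outcome is not rare, so the OR lies further from 1 than the RR.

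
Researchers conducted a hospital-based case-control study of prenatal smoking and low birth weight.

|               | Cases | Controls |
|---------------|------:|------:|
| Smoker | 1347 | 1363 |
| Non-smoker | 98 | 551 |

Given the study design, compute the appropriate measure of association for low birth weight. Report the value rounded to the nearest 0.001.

Cells: a = 1347, b = 1363, c = 98, d = 551.
This is a hospital-based case-control study: participants were sampled on outcome status, so risks in the source population cannot be estimated directly — relative risk is not valid here. The odds ratio is the appropriate measure.
OR = (a·d)/(b·c) = (1347 × 551) / (1363 × 98) = 742197 / 133574 = 5.55645

5.556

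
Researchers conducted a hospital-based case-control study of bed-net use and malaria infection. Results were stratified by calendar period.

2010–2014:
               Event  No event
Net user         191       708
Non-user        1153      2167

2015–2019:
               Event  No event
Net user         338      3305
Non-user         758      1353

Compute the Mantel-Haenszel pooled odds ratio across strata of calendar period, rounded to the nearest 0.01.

0.28

OR_MH = Σ(aᵢdᵢ/nᵢ) / Σ(bᵢcᵢ/nᵢ), where nᵢ is the stratum total.
Stratum 1 (2010–2014): n = 4219; a·d/n = 191·2167/4219 = 98.1031; b·c/n = 708·1153/4219 = 193.4876
Stratum 2 (2015–2019): n = 5754; a·d/n = 338·1353/5754 = 79.4776; b·c/n = 3305·758/5754 = 435.3823
OR_MH = (98.1031 + 79.4776) / (193.4876 + 435.3823) = 177.5807 / 628.8699 = 0.28238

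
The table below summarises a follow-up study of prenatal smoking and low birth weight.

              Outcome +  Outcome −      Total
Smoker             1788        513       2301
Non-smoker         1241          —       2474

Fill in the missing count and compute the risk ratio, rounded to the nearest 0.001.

1.549

The missing cell is in the unexposed row: 2474 − 1241 = 1233.
So a = 1788, b = 513, c = 1241, d = 1233.
RR = [a/(a+b)] / [c/(c+d)] = (1788/2301) / (1241/2474) = 0.77705/0.50162 = 1.54910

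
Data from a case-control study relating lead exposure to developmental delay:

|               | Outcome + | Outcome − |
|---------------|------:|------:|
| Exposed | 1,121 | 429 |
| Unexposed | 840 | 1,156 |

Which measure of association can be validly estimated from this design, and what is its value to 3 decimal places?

Cells: a = 1121, b = 429, c = 840, d = 1156.
This is a case-control study: participants were sampled on outcome status, so risks in the source population cannot be estimated directly — relative risk is not valid here. The odds ratio is the appropriate measure.
OR = (a·d)/(b·c) = (1121 × 1156) / (429 × 840) = 1295876 / 360360 = 3.59606

3.596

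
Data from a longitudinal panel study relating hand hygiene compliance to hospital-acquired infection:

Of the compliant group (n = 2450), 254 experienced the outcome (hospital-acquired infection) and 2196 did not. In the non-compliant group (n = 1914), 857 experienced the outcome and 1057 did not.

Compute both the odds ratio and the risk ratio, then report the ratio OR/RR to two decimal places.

From the description: a = 254, b = 2196, c = 857, d = 1057.
OR = (254·1057)/(2196·857) = 268478/1881972 = 0.14266
Risk in exposed = 254/2450 = 0.10367; risk in unexposed = 857/1914 = 0.44775; RR = 0.23154
OR/RR = 0.14266 / 0.23154 = 0.61612
The outcome is not rare, so the OR lies further from 1 than the RR.

0.62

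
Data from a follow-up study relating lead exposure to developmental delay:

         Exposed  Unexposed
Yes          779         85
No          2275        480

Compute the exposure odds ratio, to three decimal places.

1.934

Reading the table with exposure as columns: a = 779 (Exposed, case), b = 2275 (Exposed, non-case), c = 85 (Unexposed, case), d = 480.
OR = (a·d)/(b·c) = (779 × 480) / (2275 × 85) = 373920 / 193375 = 1.93365
The odds of developmental delay are about 1.93 times as high in the exposed group.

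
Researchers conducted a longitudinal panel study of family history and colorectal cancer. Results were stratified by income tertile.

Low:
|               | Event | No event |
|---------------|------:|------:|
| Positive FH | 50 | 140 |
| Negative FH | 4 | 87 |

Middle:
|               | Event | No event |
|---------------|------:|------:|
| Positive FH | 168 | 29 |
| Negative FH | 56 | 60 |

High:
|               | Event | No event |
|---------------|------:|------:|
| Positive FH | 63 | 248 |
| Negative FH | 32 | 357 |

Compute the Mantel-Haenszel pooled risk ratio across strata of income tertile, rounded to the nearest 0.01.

2.17

RR_MH = Σ(aᵢ·n₀ᵢ/nᵢ) / Σ(cᵢ·n₁ᵢ/nᵢ), with n₁ᵢ = aᵢ+bᵢ (exposed), n₀ᵢ = cᵢ+dᵢ (unexposed), nᵢ = n₁ᵢ+n₀ᵢ.
Stratum 1 (Low): n₁ = 190, n₀ = 91, n = 281; a·n₀/n = 50·91/281 = 16.1922; c·n₁/n = 4·190/281 = 2.7046
Stratum 2 (Middle): n₁ = 197, n₀ = 116, n = 313; a·n₀/n = 168·116/313 = 62.2620; c·n₁/n = 56·197/313 = 35.2460
Stratum 3 (High): n₁ = 311, n₀ = 389, n = 700; a·n₀/n = 63·389/700 = 35.0100; c·n₁/n = 32·311/700 = 14.2171
RR_MH = (16.1922 + 62.2620 + 35.0100) / (2.7046 + 35.2460 + 14.2171) = 113.4642 / 52.1678 = 2.17499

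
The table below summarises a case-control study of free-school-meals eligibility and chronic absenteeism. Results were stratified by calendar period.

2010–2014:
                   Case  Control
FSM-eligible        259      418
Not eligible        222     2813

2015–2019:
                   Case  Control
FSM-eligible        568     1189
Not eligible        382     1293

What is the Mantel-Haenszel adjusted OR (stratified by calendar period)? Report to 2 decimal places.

2.61

OR_MH = Σ(aᵢdᵢ/nᵢ) / Σ(bᵢcᵢ/nᵢ), where nᵢ is the stratum total.
Stratum 1 (2010–2014): n = 3712; a·d/n = 259·2813/3712 = 196.2734; b·c/n = 418·222/3712 = 24.9989
Stratum 2 (2015–2019): n = 3432; a·d/n = 568·1293/3432 = 213.9930; b·c/n = 1189·382/3432 = 132.3421
OR_MH = (196.2734 + 213.9930) / (24.9989 + 132.3421) = 410.2664 / 157.3410 = 2.60750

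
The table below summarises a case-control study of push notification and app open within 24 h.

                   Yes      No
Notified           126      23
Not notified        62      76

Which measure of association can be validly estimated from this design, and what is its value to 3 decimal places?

Cells: a = 126, b = 23, c = 62, d = 76.
This is a case-control study: participants were sampled on outcome status, so risks in the source population cannot be estimated directly — relative risk is not valid here. The odds ratio is the appropriate measure.
OR = (a·d)/(b·c) = (126 × 76) / (23 × 62) = 9576 / 1426 = 6.71529

6.715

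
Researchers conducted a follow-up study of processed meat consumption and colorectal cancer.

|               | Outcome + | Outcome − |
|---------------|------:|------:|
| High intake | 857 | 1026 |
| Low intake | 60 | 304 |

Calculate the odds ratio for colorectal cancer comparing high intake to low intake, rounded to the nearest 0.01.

Cells: a = 857, b = 1026, c = 60, d = 304.
OR = (a·d)/(b·c) = (857 × 304) / (1026 × 60) = 260528 / 61560 = 4.23210
The odds of colorectal cancer are about 4.23 times as high in the high intake group.

4.23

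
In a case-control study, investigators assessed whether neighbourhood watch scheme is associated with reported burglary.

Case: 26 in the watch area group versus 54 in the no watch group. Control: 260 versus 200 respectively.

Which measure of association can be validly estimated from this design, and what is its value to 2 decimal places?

From the description: a = 26, b = 260, c = 54, d = 200.
This is a case-control study: participants were sampled on outcome status, so risks in the source population cannot be estimated directly — relative risk is not valid here. The odds ratio is the appropriate measure.
OR = (a·d)/(b·c) = (26 × 200) / (260 × 54) = 5200 / 14040 = 0.37037

0.37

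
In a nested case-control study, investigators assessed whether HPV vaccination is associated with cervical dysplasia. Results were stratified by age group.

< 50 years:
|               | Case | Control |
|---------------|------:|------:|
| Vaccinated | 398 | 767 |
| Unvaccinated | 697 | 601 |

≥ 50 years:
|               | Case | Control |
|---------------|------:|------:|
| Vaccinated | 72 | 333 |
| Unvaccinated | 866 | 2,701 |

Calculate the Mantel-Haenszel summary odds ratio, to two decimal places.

OR_MH = Σ(aᵢdᵢ/nᵢ) / Σ(bᵢcᵢ/nᵢ), where nᵢ is the stratum total.
Stratum 1 (< 50 years): n = 2463; a·d/n = 398·601/2463 = 97.1165; b·c/n = 767·697/2463 = 217.0520
Stratum 2 (≥ 50 years): n = 3972; a·d/n = 72·2701/3972 = 48.9607; b·c/n = 333·866/3972 = 72.6027
OR_MH = (97.1165 + 48.9607) / (217.0520 + 72.6027) = 146.0772 / 289.6547 = 0.50432

0.50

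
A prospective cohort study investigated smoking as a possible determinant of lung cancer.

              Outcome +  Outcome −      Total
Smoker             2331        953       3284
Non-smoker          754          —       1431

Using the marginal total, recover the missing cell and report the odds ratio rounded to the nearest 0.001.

The missing cell is in the unexposed row: 1431 − 754 = 677.
So a = 2331, b = 953, c = 754, d = 677.
OR = (a·d)/(b·c) = (2331 × 677) / (953 × 754) = 1578087 / 718562 = 2.19617

2.196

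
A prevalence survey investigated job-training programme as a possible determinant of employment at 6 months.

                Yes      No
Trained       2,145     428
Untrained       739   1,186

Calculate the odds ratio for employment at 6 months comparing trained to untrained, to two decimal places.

8.04

Cells: a = 2145, b = 428, c = 739, d = 1186.
OR = (a·d)/(b·c) = (2145 × 1186) / (428 × 739) = 2543970 / 316292 = 8.04311
The odds of employment at 6 months are about 8.04 times as high in the trained group.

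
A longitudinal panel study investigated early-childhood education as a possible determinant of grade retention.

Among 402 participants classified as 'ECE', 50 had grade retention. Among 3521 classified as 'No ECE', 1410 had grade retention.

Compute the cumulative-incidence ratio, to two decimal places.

0.31

From the description: a = 50, b = 352, c = 1410, d = 2111.
Risk in exposed = 50/402 = 0.12438; risk in unexposed = 1410/3521 = 0.40045.
RR = 0.12438 / 0.40045 = 0.31059
The risk is 69% lower among the exposed than among the unexposed.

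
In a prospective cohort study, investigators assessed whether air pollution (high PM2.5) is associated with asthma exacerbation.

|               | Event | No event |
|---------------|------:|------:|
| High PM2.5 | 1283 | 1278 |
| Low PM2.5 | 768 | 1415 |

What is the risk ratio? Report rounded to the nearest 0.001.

1.424

Cells: a = 1283, b = 1278, c = 768, d = 1415.
Risk in exposed = 1283/2561 = 0.50098; risk in unexposed = 768/2183 = 0.35181.
RR = 0.50098 / 0.35181 = 1.42400
The risk among the exposed is 1.42 times that among the unexposed.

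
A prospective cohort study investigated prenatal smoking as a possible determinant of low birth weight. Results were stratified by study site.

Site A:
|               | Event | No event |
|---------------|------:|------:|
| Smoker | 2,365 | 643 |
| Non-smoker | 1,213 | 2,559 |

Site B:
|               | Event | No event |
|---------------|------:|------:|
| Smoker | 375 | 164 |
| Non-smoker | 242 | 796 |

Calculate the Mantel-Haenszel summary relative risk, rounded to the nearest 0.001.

2.517

RR_MH = Σ(aᵢ·n₀ᵢ/nᵢ) / Σ(cᵢ·n₁ᵢ/nᵢ), with n₁ᵢ = aᵢ+bᵢ (exposed), n₀ᵢ = cᵢ+dᵢ (unexposed), nᵢ = n₁ᵢ+n₀ᵢ.
Stratum 1 (Site A): n₁ = 3008, n₀ = 3772, n = 6780; a·n₀/n = 2365·3772/6780 = 1315.7493; c·n₁/n = 1213·3008/6780 = 538.1569
Stratum 2 (Site B): n₁ = 539, n₀ = 1038, n = 1577; a·n₀/n = 375·1038/1577 = 246.8294; c·n₁/n = 242·539/1577 = 82.7127
RR_MH = (1315.7493 + 246.8294) / (538.1569 + 82.7127) = 1562.5787 / 620.8697 = 2.51676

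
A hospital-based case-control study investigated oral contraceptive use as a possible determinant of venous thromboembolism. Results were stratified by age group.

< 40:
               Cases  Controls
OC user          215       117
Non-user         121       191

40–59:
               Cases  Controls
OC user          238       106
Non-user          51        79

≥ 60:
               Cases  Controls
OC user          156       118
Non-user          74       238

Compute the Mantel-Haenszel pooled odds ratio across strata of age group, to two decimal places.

OR_MH = Σ(aᵢdᵢ/nᵢ) / Σ(bᵢcᵢ/nᵢ), where nᵢ is the stratum total.
Stratum 1 (< 40): n = 644; a·d/n = 215·191/644 = 63.7655; b·c/n = 117·121/644 = 21.9829
Stratum 2 (40–59): n = 474; a·d/n = 238·79/474 = 39.6667; b·c/n = 106·51/474 = 11.4051
Stratum 3 (≥ 60): n = 586; a·d/n = 156·238/586 = 63.3584; b·c/n = 118·74/586 = 14.9010
OR_MH = (63.7655 + 39.6667 + 63.3584) / (21.9829 + 11.4051 + 14.9010) = 166.7906 / 48.2890 = 3.45401

3.45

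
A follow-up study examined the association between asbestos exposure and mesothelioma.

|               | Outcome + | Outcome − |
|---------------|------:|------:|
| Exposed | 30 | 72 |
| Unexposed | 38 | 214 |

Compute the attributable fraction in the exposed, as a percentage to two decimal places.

Cells: a = 30, b = 72, c = 38, d = 214.
Risk in exposed = 30/102 = 0.29412; risk in unexposed = 38/252 = 0.15079.
RR = 0.29412/0.15079 = 1.95046
AR% = (RR − 1)/RR × 100 = (1.95046 − 1)/1.95046 × 100 = 48.7302%

48.73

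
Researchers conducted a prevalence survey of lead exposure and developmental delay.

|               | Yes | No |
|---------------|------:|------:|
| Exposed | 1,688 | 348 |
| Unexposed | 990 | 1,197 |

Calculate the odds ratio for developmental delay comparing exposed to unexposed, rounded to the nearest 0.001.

Cells: a = 1688, b = 348, c = 990, d = 1197.
OR = (a·d)/(b·c) = (1688 × 1197) / (348 × 990) = 2020536 / 344520 = 5.86479
The odds of developmental delay are about 5.86 times as high in the exposed group.

5.865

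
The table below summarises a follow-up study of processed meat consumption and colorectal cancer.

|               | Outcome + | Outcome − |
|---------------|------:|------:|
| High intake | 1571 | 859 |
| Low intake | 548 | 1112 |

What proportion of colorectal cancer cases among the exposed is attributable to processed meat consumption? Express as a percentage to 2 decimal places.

48.94

Cells: a = 1571, b = 859, c = 548, d = 1112.
Risk in exposed = 1571/2430 = 0.64650; risk in unexposed = 548/1660 = 0.33012.
RR = 0.64650/0.33012 = 1.95838
AR% = (RR − 1)/RR × 100 = (1.95838 − 1)/1.95838 × 100 = 48.9374%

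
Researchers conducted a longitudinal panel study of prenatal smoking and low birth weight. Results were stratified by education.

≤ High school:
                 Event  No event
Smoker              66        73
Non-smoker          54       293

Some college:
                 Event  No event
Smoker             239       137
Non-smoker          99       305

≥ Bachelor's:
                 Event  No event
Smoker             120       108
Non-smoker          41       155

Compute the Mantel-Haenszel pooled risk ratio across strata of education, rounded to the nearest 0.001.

2.657

RR_MH = Σ(aᵢ·n₀ᵢ/nᵢ) / Σ(cᵢ·n₁ᵢ/nᵢ), with n₁ᵢ = aᵢ+bᵢ (exposed), n₀ᵢ = cᵢ+dᵢ (unexposed), nᵢ = n₁ᵢ+n₀ᵢ.
Stratum 1 (≤ High school): n₁ = 139, n₀ = 347, n = 486; a·n₀/n = 66·347/486 = 47.1235; c·n₁/n = 54·139/486 = 15.4444
Stratum 2 (Some college): n₁ = 376, n₀ = 404, n = 780; a·n₀/n = 239·404/780 = 123.7897; c·n₁/n = 99·376/780 = 47.7231
Stratum 3 (≥ Bachelor's): n₁ = 228, n₀ = 196, n = 424; a·n₀/n = 120·196/424 = 55.4717; c·n₁/n = 41·228/424 = 22.0472
RR_MH = (47.1235 + 123.7897 + 55.4717) / (15.4444 + 47.7231 + 22.0472) = 226.3849 / 85.2147 = 2.65664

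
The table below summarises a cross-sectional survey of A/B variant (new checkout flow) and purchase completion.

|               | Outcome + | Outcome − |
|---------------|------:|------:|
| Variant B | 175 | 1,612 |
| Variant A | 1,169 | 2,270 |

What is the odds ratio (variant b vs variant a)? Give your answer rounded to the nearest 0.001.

0.211

Cells: a = 175, b = 1612, c = 1169, d = 2270.
OR = (a·d)/(b·c) = (175 × 2270) / (1612 × 1169) = 397250 / 1884428 = 0.21081
Exposure is associated with lower odds of purchase completion (OR = 0.21 < 1).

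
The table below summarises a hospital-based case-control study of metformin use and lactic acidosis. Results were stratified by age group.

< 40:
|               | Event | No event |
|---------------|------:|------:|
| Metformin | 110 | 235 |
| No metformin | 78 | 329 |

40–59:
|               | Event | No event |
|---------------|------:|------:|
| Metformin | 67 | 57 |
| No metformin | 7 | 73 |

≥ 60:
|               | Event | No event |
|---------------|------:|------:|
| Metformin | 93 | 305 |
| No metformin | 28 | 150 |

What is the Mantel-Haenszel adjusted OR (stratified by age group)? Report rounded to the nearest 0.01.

2.34

OR_MH = Σ(aᵢdᵢ/nᵢ) / Σ(bᵢcᵢ/nᵢ), where nᵢ is the stratum total.
Stratum 1 (< 40): n = 752; a·d/n = 110·329/752 = 48.1250; b·c/n = 235·78/752 = 24.3750
Stratum 2 (40–59): n = 204; a·d/n = 67·73/204 = 23.9755; b·c/n = 57·7/204 = 1.9559
Stratum 3 (≥ 60): n = 576; a·d/n = 93·150/576 = 24.2188; b·c/n = 305·28/576 = 14.8264
OR_MH = (48.1250 + 23.9755 + 24.2188) / (24.3750 + 1.9559 + 14.8264) = 96.3192 / 41.1573 = 2.34027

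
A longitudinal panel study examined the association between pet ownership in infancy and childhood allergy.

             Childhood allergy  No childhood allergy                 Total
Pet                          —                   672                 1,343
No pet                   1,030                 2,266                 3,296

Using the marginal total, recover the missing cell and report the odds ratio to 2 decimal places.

2.20

The missing cell is in the exposed row: 1343 − 672 = 671.
So a = 671, b = 672, c = 1030, d = 2266.
OR = (a·d)/(b·c) = (671 × 2266) / (672 × 1030) = 1520486 / 692160 = 2.19673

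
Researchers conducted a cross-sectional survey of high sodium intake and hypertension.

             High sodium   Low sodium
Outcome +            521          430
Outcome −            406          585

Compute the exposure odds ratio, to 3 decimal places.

Reading the table with exposure as columns: a = 521 (High sodium, case), b = 406 (High sodium, non-case), c = 430 (Low sodium, case), d = 585.
OR = (a·d)/(b·c) = (521 × 585) / (406 × 430) = 304785 / 174580 = 1.74582
The odds of hypertension are about 1.75 times as high in the high sodium group.

1.746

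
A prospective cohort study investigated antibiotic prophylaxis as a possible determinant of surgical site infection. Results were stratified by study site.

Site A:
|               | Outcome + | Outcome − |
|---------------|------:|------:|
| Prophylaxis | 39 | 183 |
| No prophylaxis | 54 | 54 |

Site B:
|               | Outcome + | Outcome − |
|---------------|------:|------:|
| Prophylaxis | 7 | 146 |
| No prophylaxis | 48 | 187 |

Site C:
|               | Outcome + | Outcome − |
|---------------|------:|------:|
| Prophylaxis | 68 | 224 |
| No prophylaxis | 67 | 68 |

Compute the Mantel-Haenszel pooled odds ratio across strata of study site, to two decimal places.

OR_MH = Σ(aᵢdᵢ/nᵢ) / Σ(bᵢcᵢ/nᵢ), where nᵢ is the stratum total.
Stratum 1 (Site A): n = 330; a·d/n = 39·54/330 = 6.3818; b·c/n = 183·54/330 = 29.9455
Stratum 2 (Site B): n = 388; a·d/n = 7·187/388 = 3.3737; b·c/n = 146·48/388 = 18.0619
Stratum 3 (Site C): n = 427; a·d/n = 68·68/427 = 10.8290; b·c/n = 224·67/427 = 35.1475
OR_MH = (6.3818 + 3.3737 + 10.8290) / (29.9455 + 18.0619 + 35.1475) = 20.5846 / 83.1549 = 0.24755

0.25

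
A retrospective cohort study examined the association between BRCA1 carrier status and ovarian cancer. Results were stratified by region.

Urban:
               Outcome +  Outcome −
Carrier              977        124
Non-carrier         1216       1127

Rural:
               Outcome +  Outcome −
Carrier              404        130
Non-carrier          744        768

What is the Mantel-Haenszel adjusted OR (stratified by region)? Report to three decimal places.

5.177

OR_MH = Σ(aᵢdᵢ/nᵢ) / Σ(bᵢcᵢ/nᵢ), where nᵢ is the stratum total.
Stratum 1 (Urban): n = 3444; a·d/n = 977·1127/3444 = 319.7093; b·c/n = 124·1216/3444 = 43.7816
Stratum 2 (Rural): n = 2046; a·d/n = 404·768/2046 = 151.6481; b·c/n = 130·744/2046 = 47.2727
OR_MH = (319.7093 + 151.6481) / (43.7816 + 47.2727) = 471.3574 / 91.0544 = 5.17666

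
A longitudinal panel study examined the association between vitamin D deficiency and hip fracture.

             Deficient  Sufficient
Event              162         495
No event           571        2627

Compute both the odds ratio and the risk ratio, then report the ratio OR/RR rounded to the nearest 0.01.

1.08

Reading the table with exposure as columns: a = 162 (Deficient, case), b = 571 (Deficient, non-case), c = 495 (Sufficient, case), d = 2627.
OR = (162·2627)/(571·495) = 425574/282645 = 1.50568
Risk in exposed = 162/733 = 0.22101; risk in unexposed = 495/3122 = 0.15855; RR = 1.39392
OR/RR = 1.50568 / 1.39392 = 1.08018
The outcome is not rare, so the OR lies further from 1 than the RR.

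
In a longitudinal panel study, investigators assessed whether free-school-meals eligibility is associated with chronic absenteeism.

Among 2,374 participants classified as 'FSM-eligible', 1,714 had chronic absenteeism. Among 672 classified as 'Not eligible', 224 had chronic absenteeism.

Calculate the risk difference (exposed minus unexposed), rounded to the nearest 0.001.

From the description: a = 1714, b = 660, c = 224, d = 448.
Risk in exposed = 1714/2374 = 0.721988; risk in unexposed = 224/672 = 0.333333.
Risk difference = 0.721988 − 0.333333 = 0.388655

0.389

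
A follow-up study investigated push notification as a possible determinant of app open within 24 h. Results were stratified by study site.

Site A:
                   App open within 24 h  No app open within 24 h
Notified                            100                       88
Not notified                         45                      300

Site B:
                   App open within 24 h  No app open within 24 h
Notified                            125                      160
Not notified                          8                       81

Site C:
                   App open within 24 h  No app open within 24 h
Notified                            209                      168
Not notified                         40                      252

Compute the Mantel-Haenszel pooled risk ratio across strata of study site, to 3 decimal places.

4.172

RR_MH = Σ(aᵢ·n₀ᵢ/nᵢ) / Σ(cᵢ·n₁ᵢ/nᵢ), with n₁ᵢ = aᵢ+bᵢ (exposed), n₀ᵢ = cᵢ+dᵢ (unexposed), nᵢ = n₁ᵢ+n₀ᵢ.
Stratum 1 (Site A): n₁ = 188, n₀ = 345, n = 533; a·n₀/n = 100·345/533 = 64.7280; c·n₁/n = 45·188/533 = 15.8724
Stratum 2 (Site B): n₁ = 285, n₀ = 89, n = 374; a·n₀/n = 125·89/374 = 29.7460; c·n₁/n = 8·285/374 = 6.0963
Stratum 3 (Site C): n₁ = 377, n₀ = 292, n = 669; a·n₀/n = 209·292/669 = 91.2227; c·n₁/n = 40·377/669 = 22.5411
RR_MH = (64.7280 + 29.7460 + 91.2227) / (15.8724 + 6.0963 + 22.5411) = 185.6967 / 44.5098 = 4.17204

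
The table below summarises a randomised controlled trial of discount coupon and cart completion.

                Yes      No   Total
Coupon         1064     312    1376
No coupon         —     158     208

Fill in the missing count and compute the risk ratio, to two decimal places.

3.22

The missing cell is in the unexposed row: 208 − 158 = 50.
So a = 1064, b = 312, c = 50, d = 158.
RR = [a/(a+b)] / [c/(c+d)] = (1064/1376) / (50/208) = 0.77326/0.24038 = 3.21674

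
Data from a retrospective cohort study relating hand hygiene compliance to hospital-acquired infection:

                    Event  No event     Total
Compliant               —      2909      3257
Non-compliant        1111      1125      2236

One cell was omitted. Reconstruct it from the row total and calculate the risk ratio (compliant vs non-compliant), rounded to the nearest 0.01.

The missing cell is in the exposed row: 3257 − 2909 = 348.
So a = 348, b = 2909, c = 1111, d = 1125.
RR = [a/(a+b)] / [c/(c+d)] = (348/3257) / (1111/2236) = 0.10685/0.49687 = 0.21504

0.22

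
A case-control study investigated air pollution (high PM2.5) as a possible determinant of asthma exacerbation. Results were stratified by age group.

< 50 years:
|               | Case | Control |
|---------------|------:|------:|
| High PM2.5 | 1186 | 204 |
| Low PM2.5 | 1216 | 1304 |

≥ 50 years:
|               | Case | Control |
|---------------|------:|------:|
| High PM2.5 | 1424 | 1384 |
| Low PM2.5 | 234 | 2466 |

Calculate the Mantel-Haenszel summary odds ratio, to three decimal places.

8.451

OR_MH = Σ(aᵢdᵢ/nᵢ) / Σ(bᵢcᵢ/nᵢ), where nᵢ is the stratum total.
Stratum 1 (< 50 years): n = 3910; a·d/n = 1186·1304/3910 = 395.5355; b·c/n = 204·1216/3910 = 63.4435
Stratum 2 (≥ 50 years): n = 5508; a·d/n = 1424·2466/5508 = 637.5425; b·c/n = 1384·234/5508 = 58.7974
OR_MH = (395.5355 + 637.5425) / (63.4435 + 58.7974) = 1033.0780 / 122.2409 = 8.45117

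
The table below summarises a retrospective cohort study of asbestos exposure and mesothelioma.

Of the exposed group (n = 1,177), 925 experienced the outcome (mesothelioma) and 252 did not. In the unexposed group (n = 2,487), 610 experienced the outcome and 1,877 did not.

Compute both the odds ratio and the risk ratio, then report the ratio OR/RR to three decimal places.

3.525

From the description: a = 925, b = 252, c = 610, d = 1877.
OR = (925·1877)/(252·610) = 1736225/153720 = 11.29472
Risk in exposed = 925/1177 = 0.78590; risk in unexposed = 610/2487 = 0.24528; RR = 3.20414
OR/RR = 11.29472 / 3.20414 = 3.52504
The outcome is not rare, so the OR lies further from 1 than the RR.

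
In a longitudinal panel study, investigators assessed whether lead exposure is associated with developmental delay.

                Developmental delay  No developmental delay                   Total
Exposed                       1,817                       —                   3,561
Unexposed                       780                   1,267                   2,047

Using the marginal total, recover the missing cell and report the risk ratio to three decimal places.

1.339

The missing cell is in the exposed row: 3561 − 1817 = 1744.
So a = 1817, b = 1744, c = 780, d = 1267.
RR = [a/(a+b)] / [c/(c+d)] = (1817/3561) / (780/2047) = 0.51025/0.38105 = 1.33908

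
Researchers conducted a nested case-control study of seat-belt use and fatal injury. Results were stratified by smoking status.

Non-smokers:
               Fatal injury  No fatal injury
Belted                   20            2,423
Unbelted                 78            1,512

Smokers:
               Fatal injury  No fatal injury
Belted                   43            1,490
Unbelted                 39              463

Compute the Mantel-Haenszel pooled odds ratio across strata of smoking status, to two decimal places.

OR_MH = Σ(aᵢdᵢ/nᵢ) / Σ(bᵢcᵢ/nᵢ), where nᵢ is the stratum total.
Stratum 1 (Non-smokers): n = 4033; a·d/n = 20·1512/4033 = 7.4981; b·c/n = 2423·78/4033 = 46.8619
Stratum 2 (Smokers): n = 2035; a·d/n = 43·463/2035 = 9.7833; b·c/n = 1490·39/2035 = 28.5553
OR_MH = (7.4981 + 9.7833) / (46.8619 + 28.5553) = 17.2814 / 75.4172 = 0.22914

0.23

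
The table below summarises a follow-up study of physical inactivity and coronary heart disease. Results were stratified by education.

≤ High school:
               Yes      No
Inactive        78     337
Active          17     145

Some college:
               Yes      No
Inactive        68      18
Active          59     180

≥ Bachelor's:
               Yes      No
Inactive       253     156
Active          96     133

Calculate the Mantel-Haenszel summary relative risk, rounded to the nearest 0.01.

RR_MH = Σ(aᵢ·n₀ᵢ/nᵢ) / Σ(cᵢ·n₁ᵢ/nᵢ), with n₁ᵢ = aᵢ+bᵢ (exposed), n₀ᵢ = cᵢ+dᵢ (unexposed), nᵢ = n₁ᵢ+n₀ᵢ.
Stratum 1 (≤ High school): n₁ = 415, n₀ = 162, n = 577; a·n₀/n = 78·162/577 = 21.8995; c·n₁/n = 17·415/577 = 12.2270
Stratum 2 (Some college): n₁ = 86, n₀ = 239, n = 325; a·n₀/n = 68·239/325 = 50.0062; c·n₁/n = 59·86/325 = 15.6123
Stratum 3 (≥ Bachelor's): n₁ = 409, n₀ = 229, n = 638; a·n₀/n = 253·229/638 = 90.8103; c·n₁/n = 96·409/638 = 61.5423
RR_MH = (21.8995 + 50.0062 + 90.8103) / (12.2270 + 15.6123 + 61.5423) = 162.7160 / 89.3817 = 1.82046

1.82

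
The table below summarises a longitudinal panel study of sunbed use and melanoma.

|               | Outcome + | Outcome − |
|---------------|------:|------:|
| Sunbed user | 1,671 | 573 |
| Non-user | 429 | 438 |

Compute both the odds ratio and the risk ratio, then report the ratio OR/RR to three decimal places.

1.978

Cells: a = 1671, b = 573, c = 429, d = 438.
OR = (1671·438)/(573·429) = 731898/245817 = 2.97741
Risk in exposed = 1671/2244 = 0.74465; risk in unexposed = 429/867 = 0.49481; RR = 1.50493
OR/RR = 2.97741 / 1.50493 = 1.97844
The outcome is not rare, so the OR lies further from 1 than the RR.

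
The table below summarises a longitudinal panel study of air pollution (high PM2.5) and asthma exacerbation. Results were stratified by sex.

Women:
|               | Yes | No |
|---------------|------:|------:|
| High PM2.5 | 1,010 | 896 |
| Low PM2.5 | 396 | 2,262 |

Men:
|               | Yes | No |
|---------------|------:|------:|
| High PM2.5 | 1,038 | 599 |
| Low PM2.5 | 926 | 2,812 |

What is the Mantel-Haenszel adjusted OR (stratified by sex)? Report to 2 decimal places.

OR_MH = Σ(aᵢdᵢ/nᵢ) / Σ(bᵢcᵢ/nᵢ), where nᵢ is the stratum total.
Stratum 1 (Women): n = 4564; a·d/n = 1010·2262/4564 = 500.5741; b·c/n = 896·396/4564 = 77.7423
Stratum 2 (Men): n = 5375; a·d/n = 1038·2812/5375 = 543.0430; b·c/n = 599·926/5375 = 103.1952
OR_MH = (500.5741 + 543.0430) / (77.7423 + 103.1952) = 1043.6170 / 180.9375 = 5.76783

5.77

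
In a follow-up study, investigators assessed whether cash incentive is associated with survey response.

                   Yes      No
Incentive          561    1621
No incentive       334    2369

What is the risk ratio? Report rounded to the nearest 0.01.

2.08

Cells: a = 561, b = 1621, c = 334, d = 2369.
Risk in exposed = 561/2182 = 0.25710; risk in unexposed = 334/2703 = 0.12357.
RR = 0.25710 / 0.12357 = 2.08069
The risk among the exposed is 2.08 times that among the unexposed.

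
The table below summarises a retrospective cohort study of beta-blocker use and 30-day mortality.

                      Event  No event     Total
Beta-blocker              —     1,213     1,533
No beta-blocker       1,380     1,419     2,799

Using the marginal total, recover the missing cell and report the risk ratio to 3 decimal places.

The missing cell is in the exposed row: 1533 − 1213 = 320.
So a = 320, b = 1213, c = 1380, d = 1419.
RR = [a/(a+b)] / [c/(c+d)] = (320/1533) / (1380/2799) = 0.20874/0.49303 = 0.42338

0.423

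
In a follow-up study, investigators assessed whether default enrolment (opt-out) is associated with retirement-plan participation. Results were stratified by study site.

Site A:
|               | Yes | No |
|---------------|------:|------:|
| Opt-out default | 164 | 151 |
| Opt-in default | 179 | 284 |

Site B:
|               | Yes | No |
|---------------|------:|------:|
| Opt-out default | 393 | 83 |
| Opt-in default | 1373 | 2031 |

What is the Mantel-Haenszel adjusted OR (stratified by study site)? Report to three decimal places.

OR_MH = Σ(aᵢdᵢ/nᵢ) / Σ(bᵢcᵢ/nᵢ), where nᵢ is the stratum total.
Stratum 1 (Site A): n = 778; a·d/n = 164·284/778 = 59.8663; b·c/n = 151·179/778 = 34.7416
Stratum 2 (Site B): n = 3880; a·d/n = 393·2031/3880 = 205.7173; b·c/n = 83·1373/3880 = 29.3709
OR_MH = (59.8663 + 205.7173) / (34.7416 + 29.3709) = 265.5836 / 64.1125 = 4.14246

4.142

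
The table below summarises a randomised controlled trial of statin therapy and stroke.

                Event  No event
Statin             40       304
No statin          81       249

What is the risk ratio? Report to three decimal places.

Cells: a = 40, b = 304, c = 81, d = 249.
Risk in exposed = 40/344 = 0.11628; risk in unexposed = 81/330 = 0.24545.
RR = 0.11628 / 0.24545 = 0.47373
The risk is 53% lower among the exposed than among the unexposed.

0.474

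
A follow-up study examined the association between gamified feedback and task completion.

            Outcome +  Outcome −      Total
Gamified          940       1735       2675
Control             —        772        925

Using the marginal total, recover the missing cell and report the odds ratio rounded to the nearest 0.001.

The missing cell is in the unexposed row: 925 − 772 = 153.
So a = 940, b = 1735, c = 153, d = 772.
OR = (a·d)/(b·c) = (940 × 772) / (1735 × 153) = 725680 / 265455 = 2.73372

2.734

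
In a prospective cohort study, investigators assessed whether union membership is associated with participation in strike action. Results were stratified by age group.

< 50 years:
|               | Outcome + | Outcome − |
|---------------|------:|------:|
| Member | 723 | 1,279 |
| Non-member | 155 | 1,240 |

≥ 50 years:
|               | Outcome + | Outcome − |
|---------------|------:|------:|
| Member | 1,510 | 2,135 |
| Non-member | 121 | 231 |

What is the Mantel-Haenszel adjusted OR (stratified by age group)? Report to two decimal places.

2.86

OR_MH = Σ(aᵢdᵢ/nᵢ) / Σ(bᵢcᵢ/nᵢ), where nᵢ is the stratum total.
Stratum 1 (< 50 years): n = 3397; a·d/n = 723·1240/3397 = 263.9152; b·c/n = 1279·155/3397 = 58.3588
Stratum 2 (≥ 50 years): n = 3997; a·d/n = 1510·231/3997 = 87.2680; b·c/n = 2135·121/3997 = 64.6322
OR_MH = (263.9152 + 87.2680) / (58.3588 + 64.6322) = 351.1832 / 122.9911 = 2.85536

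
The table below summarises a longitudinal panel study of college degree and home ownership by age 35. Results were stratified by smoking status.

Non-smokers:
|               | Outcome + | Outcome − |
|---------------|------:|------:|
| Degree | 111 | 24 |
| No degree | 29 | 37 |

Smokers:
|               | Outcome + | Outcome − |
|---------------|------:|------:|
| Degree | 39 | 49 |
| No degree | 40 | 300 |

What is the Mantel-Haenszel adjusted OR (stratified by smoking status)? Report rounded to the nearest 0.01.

OR_MH = Σ(aᵢdᵢ/nᵢ) / Σ(bᵢcᵢ/nᵢ), where nᵢ is the stratum total.
Stratum 1 (Non-smokers): n = 201; a·d/n = 111·37/201 = 20.4328; b·c/n = 24·29/201 = 3.4627
Stratum 2 (Smokers): n = 428; a·d/n = 39·300/428 = 27.3364; b·c/n = 49·40/428 = 4.5794
OR_MH = (20.4328 + 27.3364) / (3.4627 + 4.5794) = 47.7693 / 8.0421 = 5.93988

5.94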